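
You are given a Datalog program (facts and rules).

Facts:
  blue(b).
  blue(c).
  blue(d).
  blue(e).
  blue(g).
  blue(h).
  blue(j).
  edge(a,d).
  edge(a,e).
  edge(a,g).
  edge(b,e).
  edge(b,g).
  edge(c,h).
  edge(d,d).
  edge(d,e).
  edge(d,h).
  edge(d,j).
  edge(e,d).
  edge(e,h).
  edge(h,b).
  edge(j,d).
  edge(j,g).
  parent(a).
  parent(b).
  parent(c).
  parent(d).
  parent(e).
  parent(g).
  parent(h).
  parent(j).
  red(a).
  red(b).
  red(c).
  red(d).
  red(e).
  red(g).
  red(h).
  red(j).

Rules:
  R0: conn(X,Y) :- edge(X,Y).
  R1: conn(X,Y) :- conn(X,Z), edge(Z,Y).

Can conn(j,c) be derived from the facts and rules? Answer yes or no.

round 1: derive conn(a,d) via R0 from edge(a,d)
round 1: derive conn(a,e) via R0 from edge(a,e)
round 1: derive conn(a,g) via R0 from edge(a,g)
round 1: derive conn(b,e) via R0 from edge(b,e)
round 1: derive conn(b,g) via R0 from edge(b,g)
round 1: derive conn(c,h) via R0 from edge(c,h)
round 1: derive conn(d,d) via R0 from edge(d,d)
round 1: derive conn(d,e) via R0 from edge(d,e)
round 1: derive conn(d,h) via R0 from edge(d,h)
round 1: derive conn(d,j) via R0 from edge(d,j)
round 1: derive conn(e,d) via R0 from edge(e,d)
round 1: derive conn(e,h) via R0 from edge(e,h)
round 1: derive conn(h,b) via R0 from edge(h,b)
round 1: derive conn(j,d) via R0 from edge(j,d)
round 1: derive conn(j,g) via R0 from edge(j,g)
round 2: derive conn(a,h) via R1 from conn(a,d), edge(d,h)
round 2: derive conn(a,j) via R1 from conn(a,d), edge(d,j)
round 2: derive conn(b,d) via R1 from conn(b,e), edge(e,d)
round 2: derive conn(b,h) via R1 from conn(b,e), edge(e,h)
round 2: derive conn(c,b) via R1 from conn(c,h), edge(h,b)
round 2: derive conn(d,b) via R1 from conn(d,h), edge(h,b)
round 2: derive conn(d,g) via R1 from conn(d,j), edge(j,g)
round 2: derive conn(e,b) via R1 from conn(e,h), edge(h,b)
round 2: derive conn(e,e) via R1 from conn(e,d), edge(d,e)
round 2: derive conn(e,j) via R1 from conn(e,d), edge(d,j)
round 2: derive conn(h,e) via R1 from conn(h,b), edge(b,e)
round 2: derive conn(h,g) via R1 from conn(h,b), edge(b,g)
round 2: derive conn(j,e) via R1 from conn(j,d), edge(d,e)
round 2: derive conn(j,h) via R1 from conn(j,d), edge(d,h)
round 2: derive conn(j,j) via R1 from conn(j,d), edge(d,j)
round 3: derive conn(a,b) via R1 from conn(a,h), edge(h,b)
round 3: derive conn(b,b) via R1 from conn(b,h), edge(h,b)
round 3: derive conn(b,j) via R1 from conn(b,d), edge(d,j)
round 3: derive conn(c,e) via R1 from conn(c,b), edge(b,e)
round 3: derive conn(c,g) via R1 from conn(c,b), edge(b,g)
round 3: derive conn(e,g) via R1 from conn(e,b), edge(b,g)
round 3: derive conn(h,d) via R1 from conn(h,e), edge(e,d)
round 3: derive conn(h,h) via R1 from conn(h,e), edge(e,h)
round 3: derive conn(j,b) via R1 from conn(j,h), edge(h,b)
round 4: derive conn(c,d) via R1 from conn(c,e), edge(e,d)
round 4: derive conn(h,j) via R1 from conn(h,d), edge(d,j)
round 5: derive conn(c,j) via R1 from conn(c,d), edge(d,j)

no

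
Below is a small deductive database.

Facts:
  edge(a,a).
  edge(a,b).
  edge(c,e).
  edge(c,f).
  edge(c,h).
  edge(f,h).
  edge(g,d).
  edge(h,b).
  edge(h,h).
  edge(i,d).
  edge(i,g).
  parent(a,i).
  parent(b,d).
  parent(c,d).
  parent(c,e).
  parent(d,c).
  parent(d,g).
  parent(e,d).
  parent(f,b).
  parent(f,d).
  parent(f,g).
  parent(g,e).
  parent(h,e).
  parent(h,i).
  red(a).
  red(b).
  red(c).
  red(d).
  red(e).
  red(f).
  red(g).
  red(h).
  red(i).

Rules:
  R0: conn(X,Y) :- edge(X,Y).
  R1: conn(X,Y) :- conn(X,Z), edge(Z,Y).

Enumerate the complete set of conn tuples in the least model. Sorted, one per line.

round 1: derive conn(a,a) via R0 from edge(a,a)
round 1: derive conn(a,b) via R0 from edge(a,b)
round 1: derive conn(c,e) via R0 from edge(c,e)
round 1: derive conn(c,f) via R0 from edge(c,f)
round 1: derive conn(c,h) via R0 from edge(c,h)
round 1: derive conn(f,h) via R0 from edge(f,h)
round 1: derive conn(g,d) via R0 from edge(g,d)
round 1: derive conn(h,b) via R0 from edge(h,b)
round 1: derive conn(h,h) via R0 from edge(h,h)
round 1: derive conn(i,d) via R0 from edge(i,d)
round 1: derive conn(i,g) via R0 from edge(i,g)
round 2: derive conn(c,b) via R1 from conn(c,h), edge(h,b)
round 2: derive conn(f,b) via R1 from conn(f,h), edge(h,b)

conn(a,a)
conn(a,b)
conn(c,b)
conn(c,e)
conn(c,f)
conn(c,h)
conn(f,b)
conn(f,h)
conn(g,d)
conn(h,b)
conn(h,h)
conn(i,d)
conn(i,g)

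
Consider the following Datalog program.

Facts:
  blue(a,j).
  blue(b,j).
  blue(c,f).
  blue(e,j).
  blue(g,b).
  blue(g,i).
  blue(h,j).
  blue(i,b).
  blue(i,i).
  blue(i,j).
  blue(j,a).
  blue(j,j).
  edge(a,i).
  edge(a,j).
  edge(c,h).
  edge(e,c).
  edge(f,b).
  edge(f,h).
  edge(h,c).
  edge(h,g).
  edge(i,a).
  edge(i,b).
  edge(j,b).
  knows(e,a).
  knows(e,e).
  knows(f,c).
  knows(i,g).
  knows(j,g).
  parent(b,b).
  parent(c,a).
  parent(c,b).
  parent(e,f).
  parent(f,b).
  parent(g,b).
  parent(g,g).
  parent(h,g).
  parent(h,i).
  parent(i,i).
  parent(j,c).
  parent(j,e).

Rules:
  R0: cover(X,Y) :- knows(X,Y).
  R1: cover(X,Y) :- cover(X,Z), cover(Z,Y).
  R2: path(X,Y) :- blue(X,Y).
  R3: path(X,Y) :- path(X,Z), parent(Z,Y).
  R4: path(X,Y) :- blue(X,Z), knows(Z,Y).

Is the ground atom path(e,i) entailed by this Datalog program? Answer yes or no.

no

round 1: derive path(a,j) via R2 from blue(a,j)
round 1: derive path(b,j) via R2 from blue(b,j)
round 1: derive path(c,f) via R2 from blue(c,f)
round 1: derive path(e,j) via R2 from blue(e,j)
round 1: derive path(g,b) via R2 from blue(g,b)
round 1: derive path(g,i) via R2 from blue(g,i)
round 1: derive path(h,j) via R2 from blue(h,j)
round 1: derive path(i,b) via R2 from blue(i,b)
round 1: derive path(i,i) via R2 from blue(i,i)
round 1: derive path(i,j) via R2 from blue(i,j)
round 1: derive path(j,a) via R2 from blue(j,a)
round 1: derive path(j,j) via R2 from blue(j,j)
round 1: derive path(a,g) via R4 from blue(a,j), knows(j,g)
round 1: derive path(b,g) via R4 from blue(b,j), knows(j,g)
round 1: derive path(c,c) via R4 from blue(c,f), knows(f,c)
round 1: derive path(e,g) via R4 from blue(e,j), knows(j,g)
round 1: derive path(g,g) via R4 from blue(g,i), knows(i,g)
round 1: derive path(h,g) via R4 from blue(h,j), knows(j,g)
round 1: derive path(i,g) via R4 from blue(i,i), knows(i,g)
round 1: derive path(j,g) via R4 from blue(j,j), knows(j,g)
round 2: derive path(a,b) via R3 from path(a,g), parent(g,b)
round 2: derive path(a,c) via R3 from path(a,j), parent(j,c)
round 2: derive path(a,e) via R3 from path(a,j), parent(j,e)
round 2: derive path(b,b) via R3 from path(b,g), parent(g,b)
round 2: derive path(b,c) via R3 from path(b,j), parent(j,c)
round 2: derive path(b,e) via R3 from path(b,j), parent(j,e)
round 2: derive path(c,a) via R3 from path(c,c), parent(c,a)
round 2: derive path(c,b) via R3 from path(c,c), parent(c,b)
round 2: derive path(e,b) via R3 from path(e,g), parent(g,b)
round 2: derive path(e,c) via R3 from path(e,j), parent(j,c)
round 2: derive path(e,e) via R3 from path(e,j), parent(j,e)
round 2: derive path(h,b) via R3 from path(h,g), parent(g,b)
round 2: derive path(h,c) via R3 from path(h,j), parent(j,c)
round 2: derive path(h,e) via R3 from path(h,j), parent(j,e)
round 2: derive path(i,c) via R3 from path(i,j), parent(j,c)
round 2: derive path(i,e) via R3 from path(i,j), parent(j,e)
round 2: derive path(j,b) via R3 from path(j,g), parent(g,b)
round 2: derive path(j,c) via R3 from path(j,j), parent(j,c)
round 2: derive path(j,e) via R3 from path(j,j), parent(j,e)
round 3: derive path(a,a) via R3 from path(a,c), parent(c,a)
round 3: derive path(a,f) via R3 from path(a,e), parent(e,f)
round 3: derive path(b,a) via R3 from path(b,c), parent(c,a)
round 3: derive path(b,f) via R3 from path(b,e), parent(e,f)
round 3: derive path(e,a) via R3 from path(e,c), parent(c,a)
round 3: derive path(e,f) via R3 from path(e,e), parent(e,f)
round 3: derive path(h,a) via R3 from path(h,c), parent(c,a)
round 3: derive path(h,f) via R3 from path(h,e), parent(e,f)
round 3: derive path(i,a) via R3 from path(i,c), parent(c,a)
round 3: derive path(i,f) via R3 from path(i,e), parent(e,f)
round 3: derive path(j,f) via R3 from path(j,e), parent(e,f)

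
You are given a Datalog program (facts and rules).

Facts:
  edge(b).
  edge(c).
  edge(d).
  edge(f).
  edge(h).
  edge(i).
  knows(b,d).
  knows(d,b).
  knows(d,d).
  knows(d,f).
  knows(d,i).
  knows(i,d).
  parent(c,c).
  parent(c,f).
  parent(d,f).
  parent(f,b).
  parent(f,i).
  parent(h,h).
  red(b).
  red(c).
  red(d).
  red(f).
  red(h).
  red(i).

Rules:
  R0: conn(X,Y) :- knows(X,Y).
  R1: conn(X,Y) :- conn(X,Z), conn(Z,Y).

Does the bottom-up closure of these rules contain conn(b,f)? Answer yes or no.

round 1: derive conn(b,d) via R0 from knows(b,d)
round 1: derive conn(d,b) via R0 from knows(d,b)
round 1: derive conn(d,d) via R0 from knows(d,d)
round 1: derive conn(d,f) via R0 from knows(d,f)
round 1: derive conn(d,i) via R0 from knows(d,i)
round 1: derive conn(i,d) via R0 from knows(i,d)
round 2: derive conn(b,b) via R1 from conn(b,d), conn(d,b)
round 2: derive conn(b,f) via R1 from conn(b,d), conn(d,f)
round 2: derive conn(b,i) via R1 from conn(b,d), conn(d,i)
round 2: derive conn(i,b) via R1 from conn(i,d), conn(d,b)
round 2: derive conn(i,f) via R1 from conn(i,d), conn(d,f)
round 2: derive conn(i,i) via R1 from conn(i,d), conn(d,i)

yes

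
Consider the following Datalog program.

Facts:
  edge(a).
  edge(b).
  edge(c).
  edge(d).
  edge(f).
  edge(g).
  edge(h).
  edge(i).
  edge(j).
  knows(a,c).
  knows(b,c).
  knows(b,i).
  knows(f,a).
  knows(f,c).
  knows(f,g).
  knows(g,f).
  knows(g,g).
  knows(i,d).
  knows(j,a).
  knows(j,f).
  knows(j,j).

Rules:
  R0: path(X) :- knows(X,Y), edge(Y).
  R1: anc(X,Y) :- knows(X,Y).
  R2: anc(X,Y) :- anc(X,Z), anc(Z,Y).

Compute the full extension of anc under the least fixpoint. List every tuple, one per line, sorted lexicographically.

anc(a,c)
anc(b,c)
anc(b,d)
anc(b,i)
anc(f,a)
anc(f,c)
anc(f,f)
anc(f,g)
anc(g,a)
anc(g,c)
anc(g,f)
anc(g,g)
anc(i,d)
anc(j,a)
anc(j,c)
anc(j,f)
anc(j,g)
anc(j,j)

round 1: derive anc(a,c) via R1 from knows(a,c)
round 1: derive anc(b,c) via R1 from knows(b,c)
round 1: derive anc(b,i) via R1 from knows(b,i)
round 1: derive anc(f,a) via R1 from knows(f,a)
round 1: derive anc(f,c) via R1 from knows(f,c)
round 1: derive anc(f,g) via R1 from knows(f,g)
round 1: derive anc(g,f) via R1 from knows(g,f)
round 1: derive anc(g,g) via R1 from knows(g,g)
round 1: derive anc(i,d) via R1 from knows(i,d)
round 1: derive anc(j,a) via R1 from knows(j,a)
round 1: derive anc(j,f) via R1 from knows(j,f)
round 1: derive anc(j,j) via R1 from knows(j,j)
round 2: derive anc(b,d) via R2 from anc(b,i), anc(i,d)
round 2: derive anc(f,f) via R2 from anc(f,g), anc(g,f)
round 2: derive anc(g,a) via R2 from anc(g,f), anc(f,a)
round 2: derive anc(g,c) via R2 from anc(g,f), anc(f,c)
round 2: derive anc(j,c) via R2 from anc(j,a), anc(a,c)
round 2: derive anc(j,g) via R2 from anc(j,f), anc(f,g)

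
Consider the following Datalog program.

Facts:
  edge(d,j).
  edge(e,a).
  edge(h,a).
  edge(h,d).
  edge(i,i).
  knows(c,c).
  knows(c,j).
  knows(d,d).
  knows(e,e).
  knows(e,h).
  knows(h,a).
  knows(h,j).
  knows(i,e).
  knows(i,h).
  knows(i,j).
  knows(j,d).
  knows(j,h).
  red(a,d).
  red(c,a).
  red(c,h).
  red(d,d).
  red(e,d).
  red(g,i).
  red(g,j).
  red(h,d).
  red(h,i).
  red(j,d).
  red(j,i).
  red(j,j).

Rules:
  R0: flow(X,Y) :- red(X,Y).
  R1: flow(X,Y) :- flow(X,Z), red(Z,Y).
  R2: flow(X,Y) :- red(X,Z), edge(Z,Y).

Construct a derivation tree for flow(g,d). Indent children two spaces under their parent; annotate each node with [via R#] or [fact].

flow(g,d)  [via R1]
  flow(g,j)  [via R0]
    red(g,j)  [fact]
  red(j,d)  [fact]

round 1: derive flow(a,d) via R0 from red(a,d)
round 1: derive flow(c,a) via R0 from red(c,a)
round 1: derive flow(c,h) via R0 from red(c,h)
round 1: derive flow(d,d) via R0 from red(d,d)
round 1: derive flow(e,d) via R0 from red(e,d)
round 1: derive flow(g,i) via R0 from red(g,i)
round 1: derive flow(g,j) via R0 from red(g,j)
round 1: derive flow(h,d) via R0 from red(h,d)
round 1: derive flow(h,i) via R0 from red(h,i)
round 1: derive flow(j,d) via R0 from red(j,d)
round 1: derive flow(j,i) via R0 from red(j,i)
round 1: derive flow(j,j) via R0 from red(j,j)
round 1: derive flow(a,j) via R2 from red(a,d), edge(d,j)
round 1: derive flow(c,d) via R2 from red(c,h), edge(h,d)
round 1: derive flow(d,j) via R2 from red(d,d), edge(d,j)
round 1: derive flow(e,j) via R2 from red(e,d), edge(d,j)
round 1: derive flow(h,j) via R2 from red(h,d), edge(d,j)
round 2: derive flow(a,i) via R1 from flow(a,j), red(j,i)
round 2: derive flow(c,i) via R1 from flow(c,h), red(h,i)
round 2: derive flow(d,i) via R1 from flow(d,j), red(j,i)
round 2: derive flow(e,i) via R1 from flow(e,j), red(j,i)
round 2: derive flow(g,d) via R1 from flow(g,j), red(j,d)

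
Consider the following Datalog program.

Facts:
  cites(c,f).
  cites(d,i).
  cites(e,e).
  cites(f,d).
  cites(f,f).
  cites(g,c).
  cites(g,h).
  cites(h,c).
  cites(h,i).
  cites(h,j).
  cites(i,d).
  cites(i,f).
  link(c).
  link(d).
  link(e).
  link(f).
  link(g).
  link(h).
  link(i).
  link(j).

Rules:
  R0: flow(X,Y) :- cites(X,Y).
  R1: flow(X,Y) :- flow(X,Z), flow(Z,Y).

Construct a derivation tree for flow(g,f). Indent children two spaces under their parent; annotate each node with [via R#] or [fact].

flow(g,f)  [via R1]
  flow(g,c)  [via R0]
    cites(g,c)  [fact]
  flow(c,f)  [via R0]
    cites(c,f)  [fact]

round 1: derive flow(c,f) via R0 from cites(c,f)
round 1: derive flow(d,i) via R0 from cites(d,i)
round 1: derive flow(e,e) via R0 from cites(e,e)
round 1: derive flow(f,d) via R0 from cites(f,d)
round 1: derive flow(f,f) via R0 from cites(f,f)
round 1: derive flow(g,c) via R0 from cites(g,c)
round 1: derive flow(g,h) via R0 from cites(g,h)
round 1: derive flow(h,c) via R0 from cites(h,c)
round 1: derive flow(h,i) via R0 from cites(h,i)
round 1: derive flow(h,j) via R0 from cites(h,j)
round 1: derive flow(i,d) via R0 from cites(i,d)
round 1: derive flow(i,f) via R0 from cites(i,f)
round 2: derive flow(c,d) via R1 from flow(c,f), flow(f,d)
round 2: derive flow(d,d) via R1 from flow(d,i), flow(i,d)
round 2: derive flow(d,f) via R1 from flow(d,i), flow(i,f)
round 2: derive flow(f,i) via R1 from flow(f,d), flow(d,i)
round 2: derive flow(g,f) via R1 from flow(g,c), flow(c,f)
round 2: derive flow(g,i) via R1 from flow(g,h), flow(h,i)
round 2: derive flow(g,j) via R1 from flow(g,h), flow(h,j)
round 2: derive flow(h,d) via R1 from flow(h,i), flow(i,d)
round 2: derive flow(h,f) via R1 from flow(h,c), flow(c,f)
round 2: derive flow(i,i) via R1 from flow(i,d), flow(d,i)
round 3: derive flow(c,i) via R1 from flow(c,d), flow(d,i)
round 3: derive flow(g,d) via R1 from flow(g,c), flow(c,d)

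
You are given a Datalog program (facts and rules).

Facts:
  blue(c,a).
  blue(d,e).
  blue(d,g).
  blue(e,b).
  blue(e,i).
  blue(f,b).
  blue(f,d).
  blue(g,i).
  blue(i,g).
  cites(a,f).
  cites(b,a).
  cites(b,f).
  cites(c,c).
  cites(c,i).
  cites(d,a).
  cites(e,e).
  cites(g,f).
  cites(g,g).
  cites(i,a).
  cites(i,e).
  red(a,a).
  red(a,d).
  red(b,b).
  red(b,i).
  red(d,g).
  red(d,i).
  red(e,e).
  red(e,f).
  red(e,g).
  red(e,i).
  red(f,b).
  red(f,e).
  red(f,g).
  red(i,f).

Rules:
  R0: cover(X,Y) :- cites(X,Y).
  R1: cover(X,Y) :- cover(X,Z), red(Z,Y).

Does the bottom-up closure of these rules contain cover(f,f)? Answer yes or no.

no

round 1: derive cover(a,f) via R0 from cites(a,f)
round 1: derive cover(b,a) via R0 from cites(b,a)
round 1: derive cover(b,f) via R0 from cites(b,f)
round 1: derive cover(c,c) via R0 from cites(c,c)
round 1: derive cover(c,i) via R0 from cites(c,i)
round 1: derive cover(d,a) via R0 from cites(d,a)
round 1: derive cover(e,e) via R0 from cites(e,e)
round 1: derive cover(g,f) via R0 from cites(g,f)
round 1: derive cover(g,g) via R0 from cites(g,g)
round 1: derive cover(i,a) via R0 from cites(i,a)
round 1: derive cover(i,e) via R0 from cites(i,e)
round 2: derive cover(a,b) via R1 from cover(a,f), red(f,b)
round 2: derive cover(a,e) via R1 from cover(a,f), red(f,e)
round 2: derive cover(a,g) via R1 from cover(a,f), red(f,g)
round 2: derive cover(b,b) via R1 from cover(b,f), red(f,b)
round 2: derive cover(b,d) via R1 from cover(b,a), red(a,d)
round 2: derive cover(b,e) via R1 from cover(b,f), red(f,e)
round 2: derive cover(b,g) via R1 from cover(b,f), red(f,g)
round 2: derive cover(c,f) via R1 from cover(c,i), red(i,f)
round 2: derive cover(d,d) via R1 from cover(d,a), red(a,d)
round 2: derive cover(e,f) via R1 from cover(e,e), red(e,f)
round 2: derive cover(e,g) via R1 from cover(e,e), red(e,g)
round 2: derive cover(e,i) via R1 from cover(e,e), red(e,i)
round 2: derive cover(g,b) via R1 from cover(g,f), red(f,b)
round 2: derive cover(g,e) via R1 from cover(g,f), red(f,e)
round 2: derive cover(i,d) via R1 from cover(i,a), red(a,d)
round 2: derive cover(i,f) via R1 from cover(i,e), red(e,f)
round 2: derive cover(i,g) via R1 from cover(i,e), red(e,g)
round 2: derive cover(i,i) via R1 from cover(i,e), red(e,i)
round 3: derive cover(a,i) via R1 from cover(a,b), red(b,i)
round 3: derive cover(b,i) via R1 from cover(b,b), red(b,i)
round 3: derive cover(c,b) via R1 from cover(c,f), red(f,b)
round 3: derive cover(c,e) via R1 from cover(c,f), red(f,e)
round 3: derive cover(c,g) via R1 from cover(c,f), red(f,g)
round 3: derive cover(d,g) via R1 from cover(d,d), red(d,g)
round 3: derive cover(d,i) via R1 from cover(d,d), red(d,i)
round 3: derive cover(e,b) via R1 from cover(e,f), red(f,b)
round 3: derive cover(g,i) via R1 from cover(g,b), red(b,i)
round 3: derive cover(i,b) via R1 from cover(i,f), red(f,b)
round 4: derive cover(d,f) via R1 from cover(d,i), red(i,f)
round 5: derive cover(d,b) via R1 from cover(d,f), red(f,b)
round 5: derive cover(d,e) via R1 from cover(d,f), red(f,e)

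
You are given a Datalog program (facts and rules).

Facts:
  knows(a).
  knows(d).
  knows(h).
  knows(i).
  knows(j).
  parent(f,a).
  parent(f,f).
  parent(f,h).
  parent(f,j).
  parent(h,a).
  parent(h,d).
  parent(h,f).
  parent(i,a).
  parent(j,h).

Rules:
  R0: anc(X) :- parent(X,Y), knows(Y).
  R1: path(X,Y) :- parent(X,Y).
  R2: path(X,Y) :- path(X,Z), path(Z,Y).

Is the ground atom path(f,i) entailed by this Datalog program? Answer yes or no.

no

round 1: derive path(f,a) via R1 from parent(f,a)
round 1: derive path(f,f) via R1 from parent(f,f)
round 1: derive path(f,h) via R1 from parent(f,h)
round 1: derive path(f,j) via R1 from parent(f,j)
round 1: derive path(h,a) via R1 from parent(h,a)
round 1: derive path(h,d) via R1 from parent(h,d)
round 1: derive path(h,f) via R1 from parent(h,f)
round 1: derive path(i,a) via R1 from parent(i,a)
round 1: derive path(j,h) via R1 from parent(j,h)
round 2: derive path(f,d) via R2 from path(f,h), path(h,d)
round 2: derive path(h,h) via R2 from path(h,f), path(f,h)
round 2: derive path(h,j) via R2 from path(h,f), path(f,j)
round 2: derive path(j,a) via R2 from path(j,h), path(h,a)
round 2: derive path(j,d) via R2 from path(j,h), path(h,d)
round 2: derive path(j,f) via R2 from path(j,h), path(h,f)
round 3: derive path(j,j) via R2 from path(j,f), path(f,j)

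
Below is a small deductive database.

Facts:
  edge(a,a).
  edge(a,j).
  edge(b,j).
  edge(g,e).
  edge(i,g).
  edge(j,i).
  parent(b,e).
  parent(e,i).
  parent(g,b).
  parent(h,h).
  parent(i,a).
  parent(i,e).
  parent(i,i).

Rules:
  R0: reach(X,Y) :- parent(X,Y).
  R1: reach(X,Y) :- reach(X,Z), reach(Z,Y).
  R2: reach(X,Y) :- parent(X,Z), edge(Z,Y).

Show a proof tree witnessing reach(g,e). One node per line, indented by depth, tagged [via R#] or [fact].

round 1: derive reach(b,e) via R0 from parent(b,e)
round 1: derive reach(e,i) via R0 from parent(e,i)
round 1: derive reach(g,b) via R0 from parent(g,b)
round 1: derive reach(h,h) via R0 from parent(h,h)
round 1: derive reach(i,a) via R0 from parent(i,a)
round 1: derive reach(i,e) via R0 from parent(i,e)
round 1: derive reach(i,i) via R0 from parent(i,i)
round 1: derive reach(e,g) via R2 from parent(e,i), edge(i,g)
round 1: derive reach(g,j) via R2 from parent(g,b), edge(b,j)
round 1: derive reach(i,g) via R2 from parent(i,i), edge(i,g)
round 1: derive reach(i,j) via R2 from parent(i,a), edge(a,j)
round 2: derive reach(b,g) via R1 from reach(b,e), reach(e,g)
round 2: derive reach(b,i) via R1 from reach(b,e), reach(e,i)
round 2: derive reach(e,a) via R1 from reach(e,i), reach(i,a)
round 2: derive reach(e,b) via R1 from reach(e,g), reach(g,b)
round 2: derive reach(e,e) via R1 from reach(e,i), reach(i,e)
round 2: derive reach(e,j) via R1 from reach(e,g), reach(g,j)
round 2: derive reach(g,e) via R1 from reach(g,b), reach(b,e)
round 2: derive reach(i,b) via R1 from reach(i,g), reach(g,b)
round 3: derive reach(b,a) via R1 from reach(b,e), reach(e,a)
round 3: derive reach(b,b) via R1 from reach(b,e), reach(e,b)
round 3: derive reach(b,j) via R1 from reach(b,e), reach(e,j)
round 3: derive reach(g,a) via R1 from reach(g,e), reach(e,a)
round 3: derive reach(g,g) via R1 from reach(g,b), reach(b,g)
round 3: derive reach(g,i) via R1 from reach(g,b), reach(b,i)

reach(g,e)  [via R1]
  reach(g,b)  [via R0]
    parent(g,b)  [fact]
  reach(b,e)  [via R0]
    parent(b,e)  [fact]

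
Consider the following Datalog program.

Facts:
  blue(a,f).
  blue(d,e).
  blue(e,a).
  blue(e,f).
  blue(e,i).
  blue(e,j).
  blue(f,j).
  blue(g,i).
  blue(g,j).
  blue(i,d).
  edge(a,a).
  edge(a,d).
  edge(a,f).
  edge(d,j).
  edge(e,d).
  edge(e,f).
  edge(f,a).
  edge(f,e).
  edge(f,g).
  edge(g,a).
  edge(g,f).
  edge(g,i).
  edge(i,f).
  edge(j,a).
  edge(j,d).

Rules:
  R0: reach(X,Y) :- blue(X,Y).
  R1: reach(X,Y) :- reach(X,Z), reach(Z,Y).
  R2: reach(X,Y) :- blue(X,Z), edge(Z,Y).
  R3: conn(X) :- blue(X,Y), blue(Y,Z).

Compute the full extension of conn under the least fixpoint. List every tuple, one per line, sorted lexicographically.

round 1: derive conn(a) via R3 from blue(a,f), blue(f,j)
round 1: derive conn(d) via R3 from blue(d,e), blue(e,a)
round 1: derive conn(e) via R3 from blue(e,a), blue(a,f)
round 1: derive conn(g) via R3 from blue(g,i), blue(i,d)
round 1: derive conn(i) via R3 from blue(i,d), blue(d,e)

conn(a)
conn(d)
conn(e)
conn(g)
conn(i)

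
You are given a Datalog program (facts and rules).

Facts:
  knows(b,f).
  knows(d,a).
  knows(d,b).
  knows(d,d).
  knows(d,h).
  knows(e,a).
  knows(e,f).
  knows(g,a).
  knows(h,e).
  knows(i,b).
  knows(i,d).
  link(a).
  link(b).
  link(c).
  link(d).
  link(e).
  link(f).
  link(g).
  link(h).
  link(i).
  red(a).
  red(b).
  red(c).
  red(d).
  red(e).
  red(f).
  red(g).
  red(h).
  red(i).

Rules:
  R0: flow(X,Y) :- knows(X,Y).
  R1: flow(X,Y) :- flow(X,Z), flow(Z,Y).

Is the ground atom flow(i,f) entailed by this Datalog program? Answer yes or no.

yes

round 1: derive flow(b,f) via R0 from knows(b,f)
round 1: derive flow(d,a) via R0 from knows(d,a)
round 1: derive flow(d,b) via R0 from knows(d,b)
round 1: derive flow(d,d) via R0 from knows(d,d)
round 1: derive flow(d,h) via R0 from knows(d,h)
round 1: derive flow(e,a) via R0 from knows(e,a)
round 1: derive flow(e,f) via R0 from knows(e,f)
round 1: derive flow(g,a) via R0 from knows(g,a)
round 1: derive flow(h,e) via R0 from knows(h,e)
round 1: derive flow(i,b) via R0 from knows(i,b)
round 1: derive flow(i,d) via R0 from knows(i,d)
round 2: derive flow(d,e) via R1 from flow(d,h), flow(h,e)
round 2: derive flow(d,f) via R1 from flow(d,b), flow(b,f)
round 2: derive flow(h,a) via R1 from flow(h,e), flow(e,a)
round 2: derive flow(h,f) via R1 from flow(h,e), flow(e,f)
round 2: derive flow(i,a) via R1 from flow(i,d), flow(d,a)
round 2: derive flow(i,f) via R1 from flow(i,b), flow(b,f)
round 2: derive flow(i,h) via R1 from flow(i,d), flow(d,h)
round 3: derive flow(i,e) via R1 from flow(i,d), flow(d,e)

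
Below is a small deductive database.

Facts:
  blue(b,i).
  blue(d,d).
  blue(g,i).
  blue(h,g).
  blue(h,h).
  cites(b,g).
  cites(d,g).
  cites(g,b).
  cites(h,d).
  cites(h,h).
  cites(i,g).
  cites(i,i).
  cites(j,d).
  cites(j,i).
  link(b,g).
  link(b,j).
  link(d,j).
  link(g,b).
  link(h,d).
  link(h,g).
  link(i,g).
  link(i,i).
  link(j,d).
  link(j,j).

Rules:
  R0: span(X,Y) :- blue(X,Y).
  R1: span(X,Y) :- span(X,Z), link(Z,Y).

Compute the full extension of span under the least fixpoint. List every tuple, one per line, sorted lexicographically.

round 1: derive span(b,i) via R0 from blue(b,i)
round 1: derive span(d,d) via R0 from blue(d,d)
round 1: derive span(g,i) via R0 from blue(g,i)
round 1: derive span(h,g) via R0 from blue(h,g)
round 1: derive span(h,h) via R0 from blue(h,h)
round 2: derive span(b,g) via R1 from span(b,i), link(i,g)
round 2: derive span(d,j) via R1 from span(d,d), link(d,j)
round 2: derive span(g,g) via R1 from span(g,i), link(i,g)
round 2: derive span(h,b) via R1 from span(h,g), link(g,b)
round 2: derive span(h,d) via R1 from span(h,h), link(h,d)
round 3: derive span(b,b) via R1 from span(b,g), link(g,b)
round 3: derive span(g,b) via R1 from span(g,g), link(g,b)
round 3: derive span(h,j) via R1 from span(h,b), link(b,j)
round 4: derive span(b,j) via R1 from span(b,b), link(b,j)
round 4: derive span(g,j) via R1 from span(g,b), link(b,j)
round 5: derive span(b,d) via R1 from span(b,j), link(j,d)
round 5: derive span(g,d) via R1 from span(g,j), link(j,d)

span(b,b)
span(b,d)
span(b,g)
span(b,i)
span(b,j)
span(d,d)
span(d,j)
span(g,b)
span(g,d)
span(g,g)
span(g,i)
span(g,j)
span(h,b)
span(h,d)
span(h,g)
span(h,h)
span(h,j)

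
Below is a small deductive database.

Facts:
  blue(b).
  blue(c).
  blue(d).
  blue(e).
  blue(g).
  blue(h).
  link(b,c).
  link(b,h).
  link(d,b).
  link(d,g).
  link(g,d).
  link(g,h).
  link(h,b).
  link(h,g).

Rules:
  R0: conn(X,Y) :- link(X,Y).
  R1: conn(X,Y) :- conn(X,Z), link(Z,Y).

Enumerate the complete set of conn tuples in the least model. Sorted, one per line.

conn(b,b)
conn(b,c)
conn(b,d)
conn(b,g)
conn(b,h)
conn(d,b)
conn(d,c)
conn(d,d)
conn(d,g)
conn(d,h)
conn(g,b)
conn(g,c)
conn(g,d)
conn(g,g)
conn(g,h)
conn(h,b)
conn(h,c)
conn(h,d)
conn(h,g)
conn(h,h)

round 1: derive conn(b,c) via R0 from link(b,c)
round 1: derive conn(b,h) via R0 from link(b,h)
round 1: derive conn(d,b) via R0 from link(d,b)
round 1: derive conn(d,g) via R0 from link(d,g)
round 1: derive conn(g,d) via R0 from link(g,d)
round 1: derive conn(g,h) via R0 from link(g,h)
round 1: derive conn(h,b) via R0 from link(h,b)
round 1: derive conn(h,g) via R0 from link(h,g)
round 2: derive conn(b,b) via R1 from conn(b,h), link(h,b)
round 2: derive conn(b,g) via R1 from conn(b,h), link(h,g)
round 2: derive conn(d,c) via R1 from conn(d,b), link(b,c)
round 2: derive conn(d,d) via R1 from conn(d,g), link(g,d)
round 2: derive conn(d,h) via R1 from conn(d,b), link(b,h)
round 2: derive conn(g,b) via R1 from conn(g,d), link(d,b)
round 2: derive conn(g,g) via R1 from conn(g,d), link(d,g)
round 2: derive conn(h,c) via R1 from conn(h,b), link(b,c)
round 2: derive conn(h,d) via R1 from conn(h,g), link(g,d)
round 2: derive conn(h,h) via R1 from conn(h,b), link(b,h)
round 3: derive conn(b,d) via R1 from conn(b,g), link(g,d)
round 3: derive conn(g,c) via R1 from conn(g,b), link(b,c)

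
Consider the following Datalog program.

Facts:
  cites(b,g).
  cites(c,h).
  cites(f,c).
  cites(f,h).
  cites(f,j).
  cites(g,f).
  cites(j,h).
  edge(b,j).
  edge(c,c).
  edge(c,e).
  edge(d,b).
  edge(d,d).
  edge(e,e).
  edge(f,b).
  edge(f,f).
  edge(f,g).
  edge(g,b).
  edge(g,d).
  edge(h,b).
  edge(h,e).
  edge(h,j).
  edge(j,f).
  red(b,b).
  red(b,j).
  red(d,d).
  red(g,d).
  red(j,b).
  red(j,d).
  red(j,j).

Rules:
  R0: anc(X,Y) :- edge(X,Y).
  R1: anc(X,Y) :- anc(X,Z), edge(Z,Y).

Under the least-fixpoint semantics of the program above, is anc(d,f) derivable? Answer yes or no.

round 1: derive anc(b,j) via R0 from edge(b,j)
round 1: derive anc(c,c) via R0 from edge(c,c)
round 1: derive anc(c,e) via R0 from edge(c,e)
round 1: derive anc(d,b) via R0 from edge(d,b)
round 1: derive anc(d,d) via R0 from edge(d,d)
round 1: derive anc(e,e) via R0 from edge(e,e)
round 1: derive anc(f,b) via R0 from edge(f,b)
round 1: derive anc(f,f) via R0 from edge(f,f)
round 1: derive anc(f,g) via R0 from edge(f,g)
round 1: derive anc(g,b) via R0 from edge(g,b)
round 1: derive anc(g,d) via R0 from edge(g,d)
round 1: derive anc(h,b) via R0 from edge(h,b)
round 1: derive anc(h,e) via R0 from edge(h,e)
round 1: derive anc(h,j) via R0 from edge(h,j)
round 1: derive anc(j,f) via R0 from edge(j,f)
round 2: derive anc(b,f) via R1 from anc(b,j), edge(j,f)
round 2: derive anc(d,j) via R1 from anc(d,b), edge(b,j)
round 2: derive anc(f,d) via R1 from anc(f,g), edge(g,d)
round 2: derive anc(f,j) via R1 from anc(f,b), edge(b,j)
round 2: derive anc(g,j) via R1 from anc(g,b), edge(b,j)
round 2: derive anc(h,f) via R1 from anc(h,j), edge(j,f)
round 2: derive anc(j,b) via R1 from anc(j,f), edge(f,b)
round 2: derive anc(j,g) via R1 from anc(j,f), edge(f,g)
round 3: derive anc(b,b) via R1 from anc(b,f), edge(f,b)
round 3: derive anc(b,g) via R1 from anc(b,f), edge(f,g)
round 3: derive anc(d,f) via R1 from anc(d,j), edge(j,f)
round 3: derive anc(g,f) via R1 from anc(g,j), edge(j,f)
round 3: derive anc(h,g) via R1 from anc(h,f), edge(f,g)
round 3: derive anc(j,d) via R1 from anc(j,g), edge(g,d)
round 3: derive anc(j,j) via R1 from anc(j,b), edge(b,j)
round 4: derive anc(b,d) via R1 from anc(b,g), edge(g,d)
round 4: derive anc(d,g) via R1 from anc(d,f), edge(f,g)
round 4: derive anc(g,g) via R1 from anc(g,f), edge(f,g)
round 4: derive anc(h,d) via R1 from anc(h,g), edge(g,d)

yes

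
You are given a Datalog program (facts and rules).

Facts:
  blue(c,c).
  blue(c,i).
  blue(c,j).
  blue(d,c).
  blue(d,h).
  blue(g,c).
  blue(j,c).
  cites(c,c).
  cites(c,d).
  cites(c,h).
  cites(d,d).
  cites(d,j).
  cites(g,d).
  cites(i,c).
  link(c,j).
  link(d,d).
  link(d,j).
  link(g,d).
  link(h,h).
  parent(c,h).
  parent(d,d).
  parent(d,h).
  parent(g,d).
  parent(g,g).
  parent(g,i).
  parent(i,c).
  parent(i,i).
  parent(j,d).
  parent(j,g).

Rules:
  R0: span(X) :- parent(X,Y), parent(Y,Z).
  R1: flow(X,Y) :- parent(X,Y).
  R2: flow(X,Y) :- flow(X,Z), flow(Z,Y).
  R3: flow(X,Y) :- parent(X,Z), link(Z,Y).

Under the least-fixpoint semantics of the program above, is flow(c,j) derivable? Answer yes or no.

no

round 1: derive flow(c,h) via R1 from parent(c,h)
round 1: derive flow(d,d) via R1 from parent(d,d)
round 1: derive flow(d,h) via R1 from parent(d,h)
round 1: derive flow(g,d) via R1 from parent(g,d)
round 1: derive flow(g,g) via R1 from parent(g,g)
round 1: derive flow(g,i) via R1 from parent(g,i)
round 1: derive flow(i,c) via R1 from parent(i,c)
round 1: derive flow(i,i) via R1 from parent(i,i)
round 1: derive flow(j,d) via R1 from parent(j,d)
round 1: derive flow(j,g) via R1 from parent(j,g)
round 1: derive flow(d,j) via R3 from parent(d,d), link(d,j)
round 1: derive flow(g,j) via R3 from parent(g,d), link(d,j)
round 1: derive flow(i,j) via R3 from parent(i,c), link(c,j)
round 1: derive flow(j,j) via R3 from parent(j,d), link(d,j)
round 2: derive flow(d,g) via R2 from flow(d,j), flow(j,g)
round 2: derive flow(g,c) via R2 from flow(g,i), flow(i,c)
round 2: derive flow(g,h) via R2 from flow(g,d), flow(d,h)
round 2: derive flow(i,d) via R2 from flow(i,j), flow(j,d)
round 2: derive flow(i,g) via R2 from flow(i,j), flow(j,g)
round 2: derive flow(i,h) via R2 from flow(i,c), flow(c,h)
round 2: derive flow(j,h) via R2 from flow(j,d), flow(d,h)
round 2: derive flow(j,i) via R2 from flow(j,g), flow(g,i)
round 3: derive flow(d,c) via R2 from flow(d,g), flow(g,c)
round 3: derive flow(d,i) via R2 from flow(d,g), flow(g,i)
round 3: derive flow(j,c) via R2 from flow(j,g), flow(g,c)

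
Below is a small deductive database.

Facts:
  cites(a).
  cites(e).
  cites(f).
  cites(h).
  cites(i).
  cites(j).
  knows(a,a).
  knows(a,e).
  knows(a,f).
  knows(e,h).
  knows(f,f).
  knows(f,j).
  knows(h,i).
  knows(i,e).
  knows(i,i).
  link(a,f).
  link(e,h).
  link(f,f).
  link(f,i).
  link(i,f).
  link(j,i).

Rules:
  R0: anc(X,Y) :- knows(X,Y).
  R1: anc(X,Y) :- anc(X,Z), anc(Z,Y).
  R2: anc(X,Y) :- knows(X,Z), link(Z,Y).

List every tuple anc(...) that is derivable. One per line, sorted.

round 1: derive anc(a,a) via R0 from knows(a,a)
round 1: derive anc(a,e) via R0 from knows(a,e)
round 1: derive anc(a,f) via R0 from knows(a,f)
round 1: derive anc(e,h) via R0 from knows(e,h)
round 1: derive anc(f,f) via R0 from knows(f,f)
round 1: derive anc(f,j) via R0 from knows(f,j)
round 1: derive anc(h,i) via R0 from knows(h,i)
round 1: derive anc(i,e) via R0 from knows(i,e)
round 1: derive anc(i,i) via R0 from knows(i,i)
round 1: derive anc(a,h) via R2 from knows(a,e), link(e,h)
round 1: derive anc(a,i) via R2 from knows(a,f), link(f,i)
round 1: derive anc(f,i) via R2 from knows(f,f), link(f,i)
round 1: derive anc(h,f) via R2 from knows(h,i), link(i,f)
round 1: derive anc(i,f) via R2 from knows(i,i), link(i,f)
round 1: derive anc(i,h) via R2 from knows(i,e), link(e,h)
round 2: derive anc(a,j) via R1 from anc(a,f), anc(f,j)
round 2: derive anc(e,f) via R1 from anc(e,h), anc(h,f)
round 2: derive anc(e,i) via R1 from anc(e,h), anc(h,i)
round 2: derive anc(f,e) via R1 from anc(f,i), anc(i,e)
round 2: derive anc(f,h) via R1 from anc(f,i), anc(i,h)
round 2: derive anc(h,e) via R1 from anc(h,i), anc(i,e)
round 2: derive anc(h,h) via R1 from anc(h,i), anc(i,h)
round 2: derive anc(h,j) via R1 from anc(h,f), anc(f,j)
round 2: derive anc(i,j) via R1 from anc(i,f), anc(f,j)
round 3: derive anc(e,e) via R1 from anc(e,f), anc(f,e)
round 3: derive anc(e,j) via R1 from anc(e,f), anc(f,j)

anc(a,a)
anc(a,e)
anc(a,f)
anc(a,h)
anc(a,i)
anc(a,j)
anc(e,e)
anc(e,f)
anc(e,h)
anc(e,i)
anc(e,j)
anc(f,e)
anc(f,f)
anc(f,h)
anc(f,i)
anc(f,j)
anc(h,e)
anc(h,f)
anc(h,h)
anc(h,i)
anc(h,j)
anc(i,e)
anc(i,f)
anc(i,h)
anc(i,i)
anc(i,j)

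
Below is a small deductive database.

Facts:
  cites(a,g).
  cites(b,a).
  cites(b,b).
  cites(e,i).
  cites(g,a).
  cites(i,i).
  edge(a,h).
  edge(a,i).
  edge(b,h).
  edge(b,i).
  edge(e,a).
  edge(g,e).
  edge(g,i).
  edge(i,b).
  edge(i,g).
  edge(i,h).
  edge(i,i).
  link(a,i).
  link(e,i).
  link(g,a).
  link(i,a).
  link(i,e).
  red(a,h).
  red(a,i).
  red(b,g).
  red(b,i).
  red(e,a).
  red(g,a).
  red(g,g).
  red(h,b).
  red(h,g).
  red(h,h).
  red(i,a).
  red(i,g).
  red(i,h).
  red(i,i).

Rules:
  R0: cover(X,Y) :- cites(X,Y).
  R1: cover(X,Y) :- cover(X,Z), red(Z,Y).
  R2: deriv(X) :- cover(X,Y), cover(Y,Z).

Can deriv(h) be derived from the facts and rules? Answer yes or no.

round 1: derive cover(a,g) via R0 from cites(a,g)
round 1: derive cover(b,a) via R0 from cites(b,a)
round 1: derive cover(b,b) via R0 from cites(b,b)
round 1: derive cover(e,i) via R0 from cites(e,i)
round 1: derive cover(g,a) via R0 from cites(g,a)
round 1: derive cover(i,i) via R0 from cites(i,i)
round 2: derive cover(a,a) via R1 from cover(a,g), red(g,a)
round 2: derive cover(b,g) via R1 from cover(b,b), red(b,g)
round 2: derive cover(b,h) via R1 from cover(b,a), red(a,h)
round 2: derive cover(b,i) via R1 from cover(b,a), red(a,i)
round 2: derive cover(e,a) via R1 from cover(e,i), red(i,a)
round 2: derive cover(e,g) via R1 from cover(e,i), red(i,g)
round 2: derive cover(e,h) via R1 from cover(e,i), red(i,h)
round 2: derive cover(g,h) via R1 from cover(g,a), red(a,h)
round 2: derive cover(g,i) via R1 from cover(g,a), red(a,i)
round 2: derive cover(i,a) via R1 from cover(i,i), red(i,a)
round 2: derive cover(i,g) via R1 from cover(i,i), red(i,g)
round 2: derive cover(i,h) via R1 from cover(i,i), red(i,h)
round 2: derive deriv(a) via R2 from cover(a,g), cover(g,a)
round 2: derive deriv(b) via R2 from cover(b,a), cover(a,g)
round 2: derive deriv(e) via R2 from cover(e,i), cover(i,i)
round 2: derive deriv(g) via R2 from cover(g,a), cover(a,g)
round 2: derive deriv(i) via R2 from cover(i,i), cover(i,i)
round 3: derive cover(a,h) via R1 from cover(a,a), red(a,h)
round 3: derive cover(a,i) via R1 from cover(a,a), red(a,i)
round 3: derive cover(e,b) via R1 from cover(e,h), red(h,b)
round 3: derive cover(g,b) via R1 from cover(g,h), red(h,b)
round 3: derive cover(g,g) via R1 from cover(g,h), red(h,g)
round 3: derive cover(i,b) via R1 from cover(i,h), red(h,b)
round 4: derive cover(a,b) via R1 from cover(a,h), red(h,b)

no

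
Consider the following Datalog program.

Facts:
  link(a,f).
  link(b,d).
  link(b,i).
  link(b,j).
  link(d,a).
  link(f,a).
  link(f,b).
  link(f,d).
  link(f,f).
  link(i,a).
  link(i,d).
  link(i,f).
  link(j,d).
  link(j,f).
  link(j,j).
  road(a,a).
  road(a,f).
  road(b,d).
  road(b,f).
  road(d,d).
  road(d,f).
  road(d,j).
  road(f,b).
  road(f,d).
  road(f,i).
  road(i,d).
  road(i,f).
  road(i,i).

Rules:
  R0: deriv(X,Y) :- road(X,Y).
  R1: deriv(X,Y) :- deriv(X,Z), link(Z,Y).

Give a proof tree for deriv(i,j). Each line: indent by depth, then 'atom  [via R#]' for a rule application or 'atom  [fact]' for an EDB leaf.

round 1: derive deriv(a,a) via R0 from road(a,a)
round 1: derive deriv(a,f) via R0 from road(a,f)
round 1: derive deriv(b,d) via R0 from road(b,d)
round 1: derive deriv(b,f) via R0 from road(b,f)
round 1: derive deriv(d,d) via R0 from road(d,d)
round 1: derive deriv(d,f) via R0 from road(d,f)
round 1: derive deriv(d,j) via R0 from road(d,j)
round 1: derive deriv(f,b) via R0 from road(f,b)
round 1: derive deriv(f,d) via R0 from road(f,d)
round 1: derive deriv(f,i) via R0 from road(f,i)
round 1: derive deriv(i,d) via R0 from road(i,d)
round 1: derive deriv(i,f) via R0 from road(i,f)
round 1: derive deriv(i,i) via R0 from road(i,i)
round 2: derive deriv(a,b) via R1 from deriv(a,f), link(f,b)
round 2: derive deriv(a,d) via R1 from deriv(a,f), link(f,d)
round 2: derive deriv(b,a) via R1 from deriv(b,d), link(d,a)
round 2: derive deriv(b,b) via R1 from deriv(b,f), link(f,b)
round 2: derive deriv(d,a) via R1 from deriv(d,d), link(d,a)
round 2: derive deriv(d,b) via R1 from deriv(d,f), link(f,b)
round 2: derive deriv(f,a) via R1 from deriv(f,d), link(d,a)
round 2: derive deriv(f,f) via R1 from deriv(f,i), link(i,f)
round 2: derive deriv(f,j) via R1 from deriv(f,b), link(b,j)
round 2: derive deriv(i,a) via R1 from deriv(i,d), link(d,a)
round 2: derive deriv(i,b) via R1 from deriv(i,f), link(f,b)
round 3: derive deriv(a,i) via R1 from deriv(a,b), link(b,i)
round 3: derive deriv(a,j) via R1 from deriv(a,b), link(b,j)
round 3: derive deriv(b,i) via R1 from deriv(b,b), link(b,i)
round 3: derive deriv(b,j) via R1 from deriv(b,b), link(b,j)
round 3: derive deriv(d,i) via R1 from deriv(d,b), link(b,i)
round 3: derive deriv(i,j) via R1 from deriv(i,b), link(b,j)

deriv(i,j)  [via R1]
  deriv(i,b)  [via R1]
    deriv(i,f)  [via R0]
      road(i,f)  [fact]
    link(f,b)  [fact]
  link(b,j)  [fact]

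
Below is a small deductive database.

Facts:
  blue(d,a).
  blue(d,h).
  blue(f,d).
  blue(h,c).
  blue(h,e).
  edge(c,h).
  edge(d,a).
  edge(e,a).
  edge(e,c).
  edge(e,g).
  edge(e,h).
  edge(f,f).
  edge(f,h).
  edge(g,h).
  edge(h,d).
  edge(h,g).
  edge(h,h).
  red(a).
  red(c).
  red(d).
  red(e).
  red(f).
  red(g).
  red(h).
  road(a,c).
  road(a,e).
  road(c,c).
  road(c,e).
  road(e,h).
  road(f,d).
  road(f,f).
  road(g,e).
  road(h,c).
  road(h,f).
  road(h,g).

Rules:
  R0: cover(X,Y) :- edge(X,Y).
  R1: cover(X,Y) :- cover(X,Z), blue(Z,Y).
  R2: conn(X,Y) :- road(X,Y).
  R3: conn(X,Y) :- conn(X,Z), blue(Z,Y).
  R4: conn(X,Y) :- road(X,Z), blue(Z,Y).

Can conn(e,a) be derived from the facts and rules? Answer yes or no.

no

round 1: derive conn(a,c) via R2 from road(a,c)
round 1: derive conn(a,e) via R2 from road(a,e)
round 1: derive conn(c,c) via R2 from road(c,c)
round 1: derive conn(c,e) via R2 from road(c,e)
round 1: derive conn(e,h) via R2 from road(e,h)
round 1: derive conn(f,d) via R2 from road(f,d)
round 1: derive conn(f,f) via R2 from road(f,f)
round 1: derive conn(g,e) via R2 from road(g,e)
round 1: derive conn(h,c) via R2 from road(h,c)
round 1: derive conn(h,f) via R2 from road(h,f)
round 1: derive conn(h,g) via R2 from road(h,g)
round 1: derive conn(e,c) via R4 from road(e,h), blue(h,c)
round 1: derive conn(e,e) via R4 from road(e,h), blue(h,e)
round 1: derive conn(f,a) via R4 from road(f,d), blue(d,a)
round 1: derive conn(f,h) via R4 from road(f,d), blue(d,h)
round 1: derive conn(h,d) via R4 from road(h,f), blue(f,d)
round 2: derive conn(f,c) via R3 from conn(f,h), blue(h,c)
round 2: derive conn(f,e) via R3 from conn(f,h), blue(h,e)
round 2: derive conn(h,a) via R3 from conn(h,d), blue(d,a)
round 2: derive conn(h,h) via R3 from conn(h,d), blue(d,h)
round 3: derive conn(h,e) via R3 from conn(h,h), blue(h,e)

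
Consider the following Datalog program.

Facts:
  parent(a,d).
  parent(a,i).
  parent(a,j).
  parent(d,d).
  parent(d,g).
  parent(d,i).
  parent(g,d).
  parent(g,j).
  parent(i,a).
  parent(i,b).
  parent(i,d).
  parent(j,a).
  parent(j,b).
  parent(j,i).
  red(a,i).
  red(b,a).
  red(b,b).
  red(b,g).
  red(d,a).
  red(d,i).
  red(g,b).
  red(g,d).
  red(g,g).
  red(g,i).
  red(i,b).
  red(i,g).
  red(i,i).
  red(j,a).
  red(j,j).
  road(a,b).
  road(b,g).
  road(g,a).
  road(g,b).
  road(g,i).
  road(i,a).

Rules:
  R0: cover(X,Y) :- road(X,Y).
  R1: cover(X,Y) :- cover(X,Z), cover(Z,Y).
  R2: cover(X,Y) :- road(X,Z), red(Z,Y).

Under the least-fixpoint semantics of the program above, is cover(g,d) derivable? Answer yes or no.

yes

round 1: derive cover(a,b) via R0 from road(a,b)
round 1: derive cover(b,g) via R0 from road(b,g)
round 1: derive cover(g,a) via R0 from road(g,a)
round 1: derive cover(g,b) via R0 from road(g,b)
round 1: derive cover(g,i) via R0 from road(g,i)
round 1: derive cover(i,a) via R0 from road(i,a)
round 1: derive cover(a,a) via R2 from road(a,b), red(b,a)
round 1: derive cover(a,g) via R2 from road(a,b), red(b,g)
round 1: derive cover(b,b) via R2 from road(b,g), red(g,b)
round 1: derive cover(b,d) via R2 from road(b,g), red(g,d)
round 1: derive cover(b,i) via R2 from road(b,g), red(g,i)
round 1: derive cover(g,g) via R2 from road(g,b), red(b,g)
round 1: derive cover(i,i) via R2 from road(i,a), red(a,i)
round 2: derive cover(a,d) via R1 from cover(a,b), cover(b,d)
round 2: derive cover(a,i) via R1 from cover(a,b), cover(b,i)
round 2: derive cover(b,a) via R1 from cover(b,g), cover(g,a)
round 2: derive cover(g,d) via R1 from cover(g,b), cover(b,d)
round 2: derive cover(i,b) via R1 from cover(i,a), cover(a,b)
round 2: derive cover(i,g) via R1 from cover(i,a), cover(a,g)
round 3: derive cover(i,d) via R1 from cover(i,a), cover(a,d)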